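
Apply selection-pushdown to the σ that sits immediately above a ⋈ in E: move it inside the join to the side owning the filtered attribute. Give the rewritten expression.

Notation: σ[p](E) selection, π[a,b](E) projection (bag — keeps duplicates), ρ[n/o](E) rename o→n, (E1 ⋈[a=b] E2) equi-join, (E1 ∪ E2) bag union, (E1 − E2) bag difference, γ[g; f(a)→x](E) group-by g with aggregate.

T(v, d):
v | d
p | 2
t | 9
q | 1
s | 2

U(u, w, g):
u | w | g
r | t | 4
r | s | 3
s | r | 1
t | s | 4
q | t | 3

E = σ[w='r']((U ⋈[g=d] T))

σ filters on w, owned by the left side.
E' = (σ[w='r'](U) ⋈[g=d] T)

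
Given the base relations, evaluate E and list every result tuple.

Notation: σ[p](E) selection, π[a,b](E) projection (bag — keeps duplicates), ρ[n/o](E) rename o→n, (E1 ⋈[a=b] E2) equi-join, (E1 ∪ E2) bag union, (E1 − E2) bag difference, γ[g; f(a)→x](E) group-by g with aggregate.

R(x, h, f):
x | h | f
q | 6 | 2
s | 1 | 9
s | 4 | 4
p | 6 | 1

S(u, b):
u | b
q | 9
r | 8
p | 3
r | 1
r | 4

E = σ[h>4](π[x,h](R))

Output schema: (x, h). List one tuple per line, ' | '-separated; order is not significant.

Stepwise |·|:
  R → 4
  π[x,h](R) → 4
  σ[h>4](π[x,h](R)) → 2

== RESULT ==
x | h
p | 6
q | 6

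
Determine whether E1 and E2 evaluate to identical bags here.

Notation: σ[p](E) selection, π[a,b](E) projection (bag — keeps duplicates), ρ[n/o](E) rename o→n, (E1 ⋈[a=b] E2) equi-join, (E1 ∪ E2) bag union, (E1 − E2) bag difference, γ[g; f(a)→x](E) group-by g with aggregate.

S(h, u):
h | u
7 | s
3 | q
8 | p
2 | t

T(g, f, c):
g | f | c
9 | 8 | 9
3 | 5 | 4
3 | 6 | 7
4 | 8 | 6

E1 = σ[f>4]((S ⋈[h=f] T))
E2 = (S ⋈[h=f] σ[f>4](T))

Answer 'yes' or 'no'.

E1 row counts bottom-up:
  S → 4
  T → 4
  (S ⋈[h=f] T) → 2
  σ[f>4]((S ⋈[h=f] T)) → 2
E2 row counts bottom-up:
  S → 4
  T → 4
  σ[f>4](T) → 4
  (S ⋈[h=f] σ[f>4](T)) → 2

E1 and E2 produce the same multiset:
h | u | g | f | c
8 | p | 4 | 8 | 6
8 | p | 9 | 8 | 9

yes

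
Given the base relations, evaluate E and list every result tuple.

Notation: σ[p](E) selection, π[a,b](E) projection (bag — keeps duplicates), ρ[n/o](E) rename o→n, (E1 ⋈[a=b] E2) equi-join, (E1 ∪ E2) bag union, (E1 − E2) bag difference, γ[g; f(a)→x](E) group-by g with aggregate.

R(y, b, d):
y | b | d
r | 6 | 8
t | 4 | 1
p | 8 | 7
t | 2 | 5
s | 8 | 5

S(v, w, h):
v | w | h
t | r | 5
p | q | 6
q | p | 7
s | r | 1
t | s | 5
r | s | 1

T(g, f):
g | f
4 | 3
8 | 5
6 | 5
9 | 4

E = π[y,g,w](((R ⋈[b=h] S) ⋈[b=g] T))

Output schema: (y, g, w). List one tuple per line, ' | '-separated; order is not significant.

Subexpression sizes:
  R → 5
  S → 6
  (R ⋈[b=h] S) → 1
  T → 4
  ((R ⋈[b=h] S) ⋈[b=g] T) → 1
  π[y,g,w](((R ⋈[b=h] S) ⋈[b=g] T)) → 1

== RESULT ==
y | g | w
r | 6 | q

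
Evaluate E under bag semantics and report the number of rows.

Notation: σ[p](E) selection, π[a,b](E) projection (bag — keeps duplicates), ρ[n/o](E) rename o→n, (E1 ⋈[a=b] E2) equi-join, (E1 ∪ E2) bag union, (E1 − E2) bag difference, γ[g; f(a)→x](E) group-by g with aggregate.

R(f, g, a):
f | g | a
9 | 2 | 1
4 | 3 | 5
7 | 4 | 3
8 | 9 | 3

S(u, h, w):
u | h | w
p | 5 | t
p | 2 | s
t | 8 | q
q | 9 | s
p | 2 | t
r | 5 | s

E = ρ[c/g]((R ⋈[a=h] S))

Stepwise |·|:
  R → 4
  S → 6
  (R ⋈[a=h] S) → 2
  ρ[c/g]((R ⋈[a=h] S)) → 2

|E| = 2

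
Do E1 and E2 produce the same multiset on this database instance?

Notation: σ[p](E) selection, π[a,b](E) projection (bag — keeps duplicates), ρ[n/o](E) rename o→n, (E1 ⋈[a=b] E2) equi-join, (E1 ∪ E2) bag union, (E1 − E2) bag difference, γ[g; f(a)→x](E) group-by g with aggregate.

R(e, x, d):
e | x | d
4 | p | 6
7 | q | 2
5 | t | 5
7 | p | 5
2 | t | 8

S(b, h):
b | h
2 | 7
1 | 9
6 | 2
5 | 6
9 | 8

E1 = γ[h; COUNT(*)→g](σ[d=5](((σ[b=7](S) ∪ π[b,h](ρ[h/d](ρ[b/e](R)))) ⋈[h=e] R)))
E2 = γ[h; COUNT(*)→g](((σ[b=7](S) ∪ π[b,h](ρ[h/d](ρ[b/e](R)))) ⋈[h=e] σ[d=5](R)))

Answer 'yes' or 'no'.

E1 stepwise |·|:
  S → 5
  σ[b=7](S) → 0
  R → 5
  ρ[b/e](R) → 5
  ρ[h/d](ρ[b/e](R)) → 5
  π[b,h](ρ[h/d](ρ[b/e](R))) → 5
  (σ[b=7](S) ∪ π[b,h](ρ[h/d](ρ[b/e](R)))) → 5
  R → 5
  ((σ[b=7](S) ∪ π[b,h](ρ[h/d](ρ[b/e](R)))) ⋈[h=e] R) → 3
  σ[d=5](((σ[b=7](S) ∪ π[b,h](ρ[h/d](ρ[b/e](R)))) ⋈[h=e] R)) → 2
  γ[h; COUNT(*)→g](σ[d=5](((σ[b=7](S) ∪ π[b,h](ρ[h/d](ρ[b/e](R)))) ⋈[h=e] R))) → 1
E2 stepwise |·|:
  S → 5
  σ[b=7](S) → 0
  R → 5
  ρ[b/e](R) → 5
  ρ[h/d](ρ[b/e](R)) → 5
  π[b,h](ρ[h/d](ρ[b/e](R))) → 5
  (σ[b=7](S) ∪ π[b,h](ρ[h/d](ρ[b/e](R)))) → 5
  R → 5
  σ[d=5](R) → 2
  ((σ[b=7](S) ∪ π[b,h](ρ[h/d](ρ[b/e](R)))) ⋈[h=e] σ[d=5](R)) → 2
  γ[h; COUNT(*)→g](((σ[b=7](S) ∪ π[b,h](ρ[h/d](ρ[b/e](R)))) ⋈[h=e] σ[d=5](R))) → 1

E1 and E2 produce the same multiset:
h | g
5 | 2

yes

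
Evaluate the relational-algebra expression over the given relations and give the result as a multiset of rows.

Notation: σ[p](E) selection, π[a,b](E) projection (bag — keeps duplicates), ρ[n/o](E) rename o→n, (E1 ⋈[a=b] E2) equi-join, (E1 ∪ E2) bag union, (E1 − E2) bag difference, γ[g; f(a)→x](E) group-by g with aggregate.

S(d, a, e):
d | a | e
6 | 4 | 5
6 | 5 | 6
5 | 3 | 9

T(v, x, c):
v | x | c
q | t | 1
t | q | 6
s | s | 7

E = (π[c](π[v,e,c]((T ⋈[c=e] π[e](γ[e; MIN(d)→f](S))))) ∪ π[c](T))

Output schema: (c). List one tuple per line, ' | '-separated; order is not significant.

Per-node cardinality:
  T → 3
  S → 3
  γ[e; MIN(d)→f](S) → 3
  π[e](γ[e; MIN(d)→f](S)) → 3
  (T ⋈[c=e] π[e](γ[e; MIN(d)→f](S))) → 1
  π[v,e,c]((T ⋈[c=e] π[e](γ[e; MIN(d)→f](S)))) → 1
  π[c](π[v,e,c]((T ⋈[c=e] π[e](γ[e; MIN(d)→f](S))))) → 1
  T → 3
  π[c](T) → 3
  (π[c](π[v,e,c]((T ⋈[c=e] π[e](γ[e; MIN(d)→f](S))))) ∪ π[c](T)) → 4

== RESULT ==
c
1
6
6
7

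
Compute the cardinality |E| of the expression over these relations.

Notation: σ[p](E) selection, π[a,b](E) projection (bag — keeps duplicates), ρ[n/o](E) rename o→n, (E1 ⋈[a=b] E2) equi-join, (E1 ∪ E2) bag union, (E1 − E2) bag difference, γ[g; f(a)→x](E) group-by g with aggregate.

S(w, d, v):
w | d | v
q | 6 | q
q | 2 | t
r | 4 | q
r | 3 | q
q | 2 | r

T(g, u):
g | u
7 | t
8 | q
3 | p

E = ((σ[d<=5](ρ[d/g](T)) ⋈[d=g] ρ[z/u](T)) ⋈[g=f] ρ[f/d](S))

Per-node cardinality:
  T → 3
  ρ[d/g](T) → 3
  σ[d<=5](ρ[d/g](T)) → 1
  T → 3
  ρ[z/u](T) → 3
  (σ[d<=5](ρ[d/g](T)) ⋈[d=g] ρ[z/u](T)) → 1
  S → 5
  ρ[f/d](S) → 5
  ((σ[d<=5](ρ[d/g](T)) ⋈[d=g] ρ[z/u](T)) ⋈[g=f] ρ[f/d](S)) → 1

|E| = 1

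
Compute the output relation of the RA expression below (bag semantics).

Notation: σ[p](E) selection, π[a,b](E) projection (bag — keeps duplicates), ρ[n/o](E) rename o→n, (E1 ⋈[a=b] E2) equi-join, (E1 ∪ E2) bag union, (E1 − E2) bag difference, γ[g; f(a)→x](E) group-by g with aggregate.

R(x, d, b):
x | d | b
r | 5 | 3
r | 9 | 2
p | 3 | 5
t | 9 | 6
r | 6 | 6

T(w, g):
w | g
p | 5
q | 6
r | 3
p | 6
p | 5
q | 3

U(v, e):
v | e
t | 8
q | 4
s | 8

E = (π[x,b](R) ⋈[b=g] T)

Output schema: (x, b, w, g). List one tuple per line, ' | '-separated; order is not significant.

Stepwise |·|:
  R → 5
  π[x,b](R) → 5
  T → 6
  (π[x,b](R) ⋈[b=g] T) → 8

== RESULT ==
x | b | w | g
p | 5 | p | 5
p | 5 | p | 5
r | 3 | q | 3
r | 3 | r | 3
r | 6 | p | 6
r | 6 | q | 6
t | 6 | p | 6
t | 6 | q | 6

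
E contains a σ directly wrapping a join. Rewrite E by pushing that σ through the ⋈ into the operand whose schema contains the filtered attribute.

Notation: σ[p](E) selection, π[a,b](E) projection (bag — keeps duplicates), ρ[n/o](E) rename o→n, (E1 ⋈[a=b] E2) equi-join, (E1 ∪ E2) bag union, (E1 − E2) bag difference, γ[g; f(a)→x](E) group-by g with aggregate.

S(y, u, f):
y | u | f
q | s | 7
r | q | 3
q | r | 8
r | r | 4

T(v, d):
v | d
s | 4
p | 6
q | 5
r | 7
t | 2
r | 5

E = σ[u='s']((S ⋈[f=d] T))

σ filters on u, owned by the left side.
E' = (σ[u='s'](S) ⋈[f=d] T)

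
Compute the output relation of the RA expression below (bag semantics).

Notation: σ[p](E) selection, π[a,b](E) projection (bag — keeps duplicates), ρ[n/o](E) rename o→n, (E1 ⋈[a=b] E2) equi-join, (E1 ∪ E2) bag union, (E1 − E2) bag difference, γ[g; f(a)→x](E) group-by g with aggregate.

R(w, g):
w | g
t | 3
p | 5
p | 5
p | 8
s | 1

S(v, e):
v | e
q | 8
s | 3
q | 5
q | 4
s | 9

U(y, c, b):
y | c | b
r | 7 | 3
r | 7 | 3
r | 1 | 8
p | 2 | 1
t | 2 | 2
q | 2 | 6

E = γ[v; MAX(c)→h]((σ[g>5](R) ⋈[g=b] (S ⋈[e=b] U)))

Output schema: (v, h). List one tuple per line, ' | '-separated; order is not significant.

Per-node cardinality:
  R → 5
  σ[g>5](R) → 1
  S → 5
  U → 6
  (S ⋈[e=b] U) → 3
  (σ[g>5](R) ⋈[g=b] (S ⋈[e=b] U)) → 1
  γ[v; MAX(c)→h]((σ[g>5](R) ⋈[g=b] (S ⋈[e=b] U))) → 1

== RESULT ==
v | h
q | 1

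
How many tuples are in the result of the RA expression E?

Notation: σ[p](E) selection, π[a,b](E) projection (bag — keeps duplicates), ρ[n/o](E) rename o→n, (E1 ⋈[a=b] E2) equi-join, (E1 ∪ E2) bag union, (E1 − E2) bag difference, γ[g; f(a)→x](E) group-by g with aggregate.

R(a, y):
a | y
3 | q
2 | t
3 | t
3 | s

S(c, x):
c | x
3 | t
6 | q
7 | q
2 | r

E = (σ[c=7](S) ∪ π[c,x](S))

Stepwise |·|:
  S → 4
  σ[c=7](S) → 1
  S → 4
  π[c,x](S) → 4
  (σ[c=7](S) ∪ π[c,x](S)) → 5

|E| = 5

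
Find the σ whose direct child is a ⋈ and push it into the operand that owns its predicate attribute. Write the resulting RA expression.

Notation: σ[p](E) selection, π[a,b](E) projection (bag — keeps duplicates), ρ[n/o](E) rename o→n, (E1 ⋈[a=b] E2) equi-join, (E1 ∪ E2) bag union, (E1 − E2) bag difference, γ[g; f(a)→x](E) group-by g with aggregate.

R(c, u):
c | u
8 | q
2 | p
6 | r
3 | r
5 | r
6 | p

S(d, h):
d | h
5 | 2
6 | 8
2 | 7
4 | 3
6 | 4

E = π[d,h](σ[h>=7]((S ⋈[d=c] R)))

σ filters on h, owned by the left side.
E' = π[d,h]((σ[h>=7](S) ⋈[d=c] R))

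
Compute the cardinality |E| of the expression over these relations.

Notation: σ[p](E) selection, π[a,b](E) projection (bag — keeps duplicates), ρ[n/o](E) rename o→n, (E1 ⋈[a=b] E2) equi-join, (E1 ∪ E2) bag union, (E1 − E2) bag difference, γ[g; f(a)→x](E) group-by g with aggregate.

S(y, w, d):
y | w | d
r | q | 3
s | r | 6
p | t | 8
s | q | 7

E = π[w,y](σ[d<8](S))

Subexpression sizes:
  S → 4
  σ[d<8](S) → 3
  π[w,y](σ[d<8](S)) → 3

|E| = 3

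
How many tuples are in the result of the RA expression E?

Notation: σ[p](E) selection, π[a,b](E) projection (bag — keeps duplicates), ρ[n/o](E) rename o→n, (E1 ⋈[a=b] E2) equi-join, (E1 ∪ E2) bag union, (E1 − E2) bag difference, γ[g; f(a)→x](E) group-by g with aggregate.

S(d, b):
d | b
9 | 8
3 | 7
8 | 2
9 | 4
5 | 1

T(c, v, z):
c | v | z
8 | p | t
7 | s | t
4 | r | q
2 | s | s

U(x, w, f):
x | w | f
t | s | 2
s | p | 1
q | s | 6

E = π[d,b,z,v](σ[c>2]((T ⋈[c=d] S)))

Subexpression sizes:
  T → 4
  S → 5
  (T ⋈[c=d] S) → 1
  σ[c>2]((T ⋈[c=d] S)) → 1
  π[d,b,z,v](σ[c>2]((T ⋈[c=d] S))) → 1

|E| = 1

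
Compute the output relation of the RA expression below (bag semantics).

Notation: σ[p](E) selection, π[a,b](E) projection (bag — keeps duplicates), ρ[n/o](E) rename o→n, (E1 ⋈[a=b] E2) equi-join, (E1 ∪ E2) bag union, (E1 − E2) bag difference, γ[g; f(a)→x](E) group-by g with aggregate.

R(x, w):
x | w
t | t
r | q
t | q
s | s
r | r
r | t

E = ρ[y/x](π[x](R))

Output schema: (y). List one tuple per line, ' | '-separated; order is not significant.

Row counts bottom-up:
  R → 6
  π[x](R) → 6
  ρ[y/x](π[x](R)) → 6

== RESULT ==
y
r
r
r
s
t
t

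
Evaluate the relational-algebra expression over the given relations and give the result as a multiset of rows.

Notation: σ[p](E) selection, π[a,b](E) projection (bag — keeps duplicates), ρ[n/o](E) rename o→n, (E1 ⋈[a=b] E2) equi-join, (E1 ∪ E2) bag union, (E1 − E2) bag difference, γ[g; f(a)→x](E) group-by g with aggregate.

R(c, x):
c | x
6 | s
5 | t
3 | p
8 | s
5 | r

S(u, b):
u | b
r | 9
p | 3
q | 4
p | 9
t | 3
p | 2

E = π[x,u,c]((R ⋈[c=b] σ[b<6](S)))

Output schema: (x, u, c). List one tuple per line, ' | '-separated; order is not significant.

Subexpression sizes:
  R → 5
  S → 6
  σ[b<6](S) → 4
  (R ⋈[c=b] σ[b<6](S)) → 2
  π[x,u,c]((R ⋈[c=b] σ[b<6](S))) → 2

== RESULT ==
x | u | c
p | p | 3
p | t | 3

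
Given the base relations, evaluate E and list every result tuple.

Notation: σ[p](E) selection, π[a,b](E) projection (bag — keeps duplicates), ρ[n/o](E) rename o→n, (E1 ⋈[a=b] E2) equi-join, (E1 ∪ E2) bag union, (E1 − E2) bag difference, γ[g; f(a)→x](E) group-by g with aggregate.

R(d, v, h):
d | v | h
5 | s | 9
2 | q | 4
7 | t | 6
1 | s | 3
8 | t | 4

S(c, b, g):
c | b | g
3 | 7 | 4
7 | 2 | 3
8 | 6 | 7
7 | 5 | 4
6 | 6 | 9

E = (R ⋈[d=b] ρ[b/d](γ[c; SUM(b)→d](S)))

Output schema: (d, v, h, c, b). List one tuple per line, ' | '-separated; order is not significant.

Stepwise |·|:
  R → 5
  S → 5
  γ[c; SUM(b)→d](S) → 4
  ρ[b/d](γ[c; SUM(b)→d](S)) → 4
  (R ⋈[d=b] ρ[b/d](γ[c; SUM(b)→d](S))) → 2

== RESULT ==
d | v | h | c | b
7 | t | 6 | 3 | 7
7 | t | 6 | 7 | 7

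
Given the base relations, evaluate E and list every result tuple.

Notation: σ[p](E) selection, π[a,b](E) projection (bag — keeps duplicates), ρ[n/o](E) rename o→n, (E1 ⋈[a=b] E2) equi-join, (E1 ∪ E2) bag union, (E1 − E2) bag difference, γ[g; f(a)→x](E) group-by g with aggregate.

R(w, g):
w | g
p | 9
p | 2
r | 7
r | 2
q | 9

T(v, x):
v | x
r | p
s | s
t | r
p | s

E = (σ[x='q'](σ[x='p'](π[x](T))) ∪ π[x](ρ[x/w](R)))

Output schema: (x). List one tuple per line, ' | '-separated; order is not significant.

Row counts bottom-up:
  T → 4
  π[x](T) → 4
  σ[x='p'](π[x](T)) → 1
  σ[x='q'](σ[x='p'](π[x](T))) → 0
  R → 5
  ρ[x/w](R) → 5
  π[x](ρ[x/w](R)) → 5
  (σ[x='q'](σ[x='p'](π[x](T))) ∪ π[x](ρ[x/w](R))) → 5

== RESULT ==
x
p
p
q
r
r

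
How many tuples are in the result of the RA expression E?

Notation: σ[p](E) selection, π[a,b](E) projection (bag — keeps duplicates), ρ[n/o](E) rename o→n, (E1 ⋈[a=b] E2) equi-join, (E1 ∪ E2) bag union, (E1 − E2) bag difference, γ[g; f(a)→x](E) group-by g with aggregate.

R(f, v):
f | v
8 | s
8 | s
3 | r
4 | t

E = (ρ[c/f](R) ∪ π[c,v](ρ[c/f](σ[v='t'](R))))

Stepwise |·|:
  R → 4
  ρ[c/f](R) → 4
  R → 4
  σ[v='t'](R) → 1
  ρ[c/f](σ[v='t'](R)) → 1
  π[c,v](ρ[c/f](σ[v='t'](R))) → 1
  (ρ[c/f](R) ∪ π[c,v](ρ[c/f](σ[v='t'](R)))) → 5

|E| = 5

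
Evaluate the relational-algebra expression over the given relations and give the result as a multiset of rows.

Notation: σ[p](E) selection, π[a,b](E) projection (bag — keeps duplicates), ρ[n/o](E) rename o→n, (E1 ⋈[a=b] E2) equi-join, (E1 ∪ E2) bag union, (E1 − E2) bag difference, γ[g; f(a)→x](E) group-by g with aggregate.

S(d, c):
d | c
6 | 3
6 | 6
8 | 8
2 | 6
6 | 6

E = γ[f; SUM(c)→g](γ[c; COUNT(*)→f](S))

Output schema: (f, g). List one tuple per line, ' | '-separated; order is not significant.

Row counts bottom-up:
  S → 5
  γ[c; COUNT(*)→f](S) → 3
  γ[f; SUM(c)→g](γ[c; COUNT(*)→f](S)) → 2

== RESULT ==
f | g
1 | 11
3 | 6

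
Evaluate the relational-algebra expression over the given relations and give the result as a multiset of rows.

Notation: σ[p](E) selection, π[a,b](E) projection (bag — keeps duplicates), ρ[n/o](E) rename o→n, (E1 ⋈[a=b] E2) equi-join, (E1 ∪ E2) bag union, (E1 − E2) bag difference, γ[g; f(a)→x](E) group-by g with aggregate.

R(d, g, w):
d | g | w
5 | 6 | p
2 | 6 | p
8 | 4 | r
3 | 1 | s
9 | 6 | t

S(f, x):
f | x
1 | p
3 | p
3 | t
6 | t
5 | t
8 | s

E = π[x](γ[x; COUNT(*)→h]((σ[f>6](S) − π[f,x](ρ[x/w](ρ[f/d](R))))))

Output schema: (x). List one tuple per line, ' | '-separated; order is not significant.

Per-node cardinality:
  S → 6
  σ[f>6](S) → 1
  R → 5
  ρ[f/d](R) → 5
  ρ[x/w](ρ[f/d](R)) → 5
  π[f,x](ρ[x/w](ρ[f/d](R))) → 5
  (σ[f>6](S) − π[f,x](ρ[x/w](ρ[f/d](R)))) → 1
  γ[x; COUNT(*)→h]((σ[f>6](S) − π[f,x](ρ[x/w](ρ[f/d](R))))) → 1
  π[x](γ[x; COUNT(*)→h]((σ[f>6](S) − π[f,x](ρ[x/w](ρ[f/d](R)))))) → 1

== RESULT ==
x
s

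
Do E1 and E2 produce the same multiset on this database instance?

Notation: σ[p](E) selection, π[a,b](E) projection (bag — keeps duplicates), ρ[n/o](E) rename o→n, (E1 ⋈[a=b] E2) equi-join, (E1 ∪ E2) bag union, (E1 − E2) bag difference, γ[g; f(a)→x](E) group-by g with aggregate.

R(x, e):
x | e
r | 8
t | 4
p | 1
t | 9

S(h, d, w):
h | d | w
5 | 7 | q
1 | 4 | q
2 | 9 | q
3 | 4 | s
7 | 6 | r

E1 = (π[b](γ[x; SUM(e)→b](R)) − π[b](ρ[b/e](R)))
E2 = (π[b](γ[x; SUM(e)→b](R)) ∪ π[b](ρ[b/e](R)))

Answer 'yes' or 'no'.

E1 subexpression sizes:
  R → 4
  γ[x; SUM(e)→b](R) → 3
  π[b](γ[x; SUM(e)→b](R)) → 3
  R → 4
  ρ[b/e](R) → 4
  π[b](ρ[b/e](R)) → 4
  (π[b](γ[x; SUM(e)→b](R)) − π[b](ρ[b/e](R))) → 1
E2 subexpression sizes:
  R → 4
  γ[x; SUM(e)→b](R) → 3
  π[b](γ[x; SUM(e)→b](R)) → 3
  R → 4
  ρ[b/e](R) → 4
  π[b](ρ[b/e](R)) → 4
  (π[b](γ[x; SUM(e)→b](R)) ∪ π[b](ρ[b/e](R))) → 7

E1 result:
b
13
E2 result:
b
1
1
4
8
8
9
13
Witness: (1,) appears 0× in E1 but 2× in E2.

no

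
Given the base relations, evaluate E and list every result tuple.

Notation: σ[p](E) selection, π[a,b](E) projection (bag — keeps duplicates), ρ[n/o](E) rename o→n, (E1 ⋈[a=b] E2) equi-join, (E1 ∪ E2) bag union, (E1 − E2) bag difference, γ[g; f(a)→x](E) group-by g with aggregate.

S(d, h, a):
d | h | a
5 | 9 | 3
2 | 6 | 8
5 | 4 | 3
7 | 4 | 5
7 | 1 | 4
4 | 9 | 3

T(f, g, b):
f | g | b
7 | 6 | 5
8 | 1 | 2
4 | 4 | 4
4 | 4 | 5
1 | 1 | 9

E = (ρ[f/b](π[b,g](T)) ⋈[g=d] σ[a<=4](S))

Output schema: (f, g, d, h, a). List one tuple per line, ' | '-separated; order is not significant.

Per-node cardinality:
  T → 5
  π[b,g](T) → 5
  ρ[f/b](π[b,g](T)) → 5
  S → 6
  σ[a<=4](S) → 4
  (ρ[f/b](π[b,g](T)) ⋈[g=d] σ[a<=4](S)) → 2

== RESULT ==
f | g | d | h | a
4 | 4 | 4 | 9 | 3
5 | 4 | 4 | 9 | 3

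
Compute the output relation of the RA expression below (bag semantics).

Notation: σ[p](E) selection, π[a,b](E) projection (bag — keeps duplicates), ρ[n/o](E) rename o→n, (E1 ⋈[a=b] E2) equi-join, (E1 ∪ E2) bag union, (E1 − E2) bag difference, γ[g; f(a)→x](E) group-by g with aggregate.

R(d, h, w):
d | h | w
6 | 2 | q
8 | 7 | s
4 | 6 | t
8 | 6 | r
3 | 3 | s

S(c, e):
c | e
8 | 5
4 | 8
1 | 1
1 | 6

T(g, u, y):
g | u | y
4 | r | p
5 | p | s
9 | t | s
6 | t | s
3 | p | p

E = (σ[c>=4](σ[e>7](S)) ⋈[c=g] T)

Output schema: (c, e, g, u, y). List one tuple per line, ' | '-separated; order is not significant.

Subexpression sizes:
  S → 4
  σ[e>7](S) → 1
  σ[c>=4](σ[e>7](S)) → 1
  T → 5
  (σ[c>=4](σ[e>7](S)) ⋈[c=g] T) → 1

== RESULT ==
c | e | g | u | y
4 | 8 | 4 | r | p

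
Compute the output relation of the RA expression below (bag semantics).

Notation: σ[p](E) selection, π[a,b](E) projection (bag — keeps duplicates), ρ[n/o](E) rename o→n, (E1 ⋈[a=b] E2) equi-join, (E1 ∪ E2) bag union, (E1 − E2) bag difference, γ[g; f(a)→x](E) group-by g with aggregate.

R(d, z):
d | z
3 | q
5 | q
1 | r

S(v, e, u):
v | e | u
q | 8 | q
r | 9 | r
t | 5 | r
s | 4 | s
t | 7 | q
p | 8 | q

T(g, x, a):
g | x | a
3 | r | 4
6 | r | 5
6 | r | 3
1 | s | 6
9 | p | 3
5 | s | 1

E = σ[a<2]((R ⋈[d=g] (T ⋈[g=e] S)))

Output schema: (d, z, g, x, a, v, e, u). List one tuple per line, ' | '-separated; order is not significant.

Per-node cardinality:
  R → 3
  T → 6
  S → 6
  (T ⋈[g=e] S) → 2
  (R ⋈[d=g] (T ⋈[g=e] S)) → 1
  σ[a<2]((R ⋈[d=g] (T ⋈[g=e] S))) → 1

== RESULT ==
d | z | g | x | a | v | e | u
5 | q | 5 | s | 1 | t | 5 | r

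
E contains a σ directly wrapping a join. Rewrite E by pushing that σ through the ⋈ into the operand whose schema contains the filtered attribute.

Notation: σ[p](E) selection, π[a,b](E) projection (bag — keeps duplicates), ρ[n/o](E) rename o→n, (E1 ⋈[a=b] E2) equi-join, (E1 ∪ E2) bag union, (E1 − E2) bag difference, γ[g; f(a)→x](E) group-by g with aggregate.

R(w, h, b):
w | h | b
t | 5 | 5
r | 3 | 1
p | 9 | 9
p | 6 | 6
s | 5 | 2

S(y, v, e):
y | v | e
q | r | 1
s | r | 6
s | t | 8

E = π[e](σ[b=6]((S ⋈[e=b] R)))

σ filters on b, owned by the right side.
E' = π[e]((S ⋈[e=b] σ[b=6](R)))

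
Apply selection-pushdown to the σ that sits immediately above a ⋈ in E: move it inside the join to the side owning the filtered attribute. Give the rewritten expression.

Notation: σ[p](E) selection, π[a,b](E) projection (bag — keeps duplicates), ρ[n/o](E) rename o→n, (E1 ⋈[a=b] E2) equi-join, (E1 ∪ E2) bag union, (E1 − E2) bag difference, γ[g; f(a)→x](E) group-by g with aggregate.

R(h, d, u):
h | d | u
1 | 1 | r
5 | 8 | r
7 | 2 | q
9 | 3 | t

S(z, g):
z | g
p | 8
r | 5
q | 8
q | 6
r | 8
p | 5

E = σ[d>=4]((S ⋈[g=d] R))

σ filters on d, owned by the right side.
E' = (S ⋈[g=d] σ[d>=4](R))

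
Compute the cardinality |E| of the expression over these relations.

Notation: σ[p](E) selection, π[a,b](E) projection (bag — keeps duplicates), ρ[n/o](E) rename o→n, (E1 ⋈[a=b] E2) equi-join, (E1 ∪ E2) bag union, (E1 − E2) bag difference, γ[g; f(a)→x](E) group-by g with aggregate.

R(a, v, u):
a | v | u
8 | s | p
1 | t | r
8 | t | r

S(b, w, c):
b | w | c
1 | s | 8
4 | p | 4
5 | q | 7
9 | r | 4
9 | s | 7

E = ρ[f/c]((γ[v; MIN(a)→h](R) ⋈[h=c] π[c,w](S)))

Subexpression sizes:
  R → 3
  γ[v; MIN(a)→h](R) → 2
  S → 5
  π[c,w](S) → 5
  (γ[v; MIN(a)→h](R) ⋈[h=c] π[c,w](S)) → 1
  ρ[f/c]((γ[v; MIN(a)→h](R) ⋈[h=c] π[c,w](S))) → 1

|E| = 1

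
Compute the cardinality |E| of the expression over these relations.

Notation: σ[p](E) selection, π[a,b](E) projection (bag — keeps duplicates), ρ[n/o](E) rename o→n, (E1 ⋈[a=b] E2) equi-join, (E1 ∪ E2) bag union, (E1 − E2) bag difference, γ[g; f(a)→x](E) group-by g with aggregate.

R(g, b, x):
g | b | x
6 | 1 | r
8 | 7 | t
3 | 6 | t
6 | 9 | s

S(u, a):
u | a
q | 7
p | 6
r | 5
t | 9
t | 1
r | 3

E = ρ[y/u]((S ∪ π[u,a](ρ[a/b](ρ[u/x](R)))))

Per-node cardinality:
  S → 6
  R → 4
  ρ[u/x](R) → 4
  ρ[a/b](ρ[u/x](R)) → 4
  π[u,a](ρ[a/b](ρ[u/x](R))) → 4
  (S ∪ π[u,a](ρ[a/b](ρ[u/x](R)))) → 10
  ρ[y/u]((S ∪ π[u,a](ρ[a/b](ρ[u/x](R))))) → 10

|E| = 10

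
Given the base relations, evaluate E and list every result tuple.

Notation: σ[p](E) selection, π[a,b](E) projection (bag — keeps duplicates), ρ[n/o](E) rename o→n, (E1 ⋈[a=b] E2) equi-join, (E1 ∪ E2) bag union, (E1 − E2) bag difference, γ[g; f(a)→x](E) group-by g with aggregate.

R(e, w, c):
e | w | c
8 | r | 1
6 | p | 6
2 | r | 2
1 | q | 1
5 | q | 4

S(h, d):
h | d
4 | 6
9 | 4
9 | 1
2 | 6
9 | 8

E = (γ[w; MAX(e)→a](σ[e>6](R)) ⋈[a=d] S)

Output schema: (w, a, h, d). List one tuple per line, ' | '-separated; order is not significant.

Subexpression sizes:
  R → 5
  σ[e>6](R) → 1
  γ[w; MAX(e)→a](σ[e>6](R)) → 1
  S → 5
  (γ[w; MAX(e)→a](σ[e>6](R)) ⋈[a=d] S) → 1

== RESULT ==
w | a | h | d
r | 8 | 9 | 8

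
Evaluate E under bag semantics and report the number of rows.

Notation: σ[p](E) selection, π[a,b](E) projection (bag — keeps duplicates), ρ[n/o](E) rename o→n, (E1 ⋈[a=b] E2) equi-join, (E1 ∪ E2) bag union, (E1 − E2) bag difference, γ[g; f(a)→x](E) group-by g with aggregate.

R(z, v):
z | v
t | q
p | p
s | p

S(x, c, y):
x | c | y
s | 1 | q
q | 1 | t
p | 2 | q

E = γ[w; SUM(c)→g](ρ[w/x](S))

Per-node cardinality:
  S → 3
  ρ[w/x](S) → 3
  γ[w; SUM(c)→g](ρ[w/x](S)) → 3

|E| = 3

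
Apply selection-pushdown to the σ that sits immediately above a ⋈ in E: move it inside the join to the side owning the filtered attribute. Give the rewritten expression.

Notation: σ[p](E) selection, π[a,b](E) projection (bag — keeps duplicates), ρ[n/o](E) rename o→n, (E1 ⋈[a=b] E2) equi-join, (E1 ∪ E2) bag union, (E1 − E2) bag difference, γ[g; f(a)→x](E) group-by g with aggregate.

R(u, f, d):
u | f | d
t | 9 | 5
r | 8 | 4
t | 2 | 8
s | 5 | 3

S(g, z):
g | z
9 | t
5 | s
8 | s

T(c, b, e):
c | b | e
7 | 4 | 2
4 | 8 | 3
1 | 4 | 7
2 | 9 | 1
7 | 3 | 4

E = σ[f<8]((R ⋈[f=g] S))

σ filters on f, owned by the left side.
E' = (σ[f<8](R) ⋈[f=g] S)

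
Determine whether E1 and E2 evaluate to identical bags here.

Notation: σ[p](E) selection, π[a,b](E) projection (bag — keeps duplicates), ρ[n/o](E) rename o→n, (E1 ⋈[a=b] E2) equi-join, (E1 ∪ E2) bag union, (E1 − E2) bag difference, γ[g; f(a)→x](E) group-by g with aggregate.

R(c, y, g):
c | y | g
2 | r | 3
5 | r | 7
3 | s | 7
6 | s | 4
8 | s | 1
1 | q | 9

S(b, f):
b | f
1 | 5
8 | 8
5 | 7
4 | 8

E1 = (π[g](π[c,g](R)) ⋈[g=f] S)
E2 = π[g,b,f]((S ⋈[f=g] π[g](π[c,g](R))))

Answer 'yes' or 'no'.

E1 per-node cardinality:
  R → 6
  π[c,g](R) → 6
  π[g](π[c,g](R)) → 6
  S → 4
  (π[g](π[c,g](R)) ⋈[g=f] S) → 2
E2 per-node cardinality:
  S → 4
  R → 6
  π[c,g](R) → 6
  π[g](π[c,g](R)) → 6
  (S ⋈[f=g] π[g](π[c,g](R))) → 2
  π[g,b,f]((S ⋈[f=g] π[g](π[c,g](R)))) → 2

E1 and E2 produce the same multiset:
g | b | f
7 | 5 | 7
7 | 5 | 7

yes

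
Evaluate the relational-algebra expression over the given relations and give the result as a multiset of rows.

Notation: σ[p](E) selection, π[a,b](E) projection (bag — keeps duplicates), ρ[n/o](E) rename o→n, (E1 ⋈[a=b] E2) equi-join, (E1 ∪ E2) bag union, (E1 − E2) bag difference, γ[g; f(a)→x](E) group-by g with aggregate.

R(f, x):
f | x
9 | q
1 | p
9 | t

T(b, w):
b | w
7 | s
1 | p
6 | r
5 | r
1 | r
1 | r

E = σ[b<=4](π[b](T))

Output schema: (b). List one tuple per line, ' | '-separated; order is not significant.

Stepwise |·|:
  T → 6
  π[b](T) → 6
  σ[b<=4](π[b](T)) → 3

== RESULT ==
b
1
1
1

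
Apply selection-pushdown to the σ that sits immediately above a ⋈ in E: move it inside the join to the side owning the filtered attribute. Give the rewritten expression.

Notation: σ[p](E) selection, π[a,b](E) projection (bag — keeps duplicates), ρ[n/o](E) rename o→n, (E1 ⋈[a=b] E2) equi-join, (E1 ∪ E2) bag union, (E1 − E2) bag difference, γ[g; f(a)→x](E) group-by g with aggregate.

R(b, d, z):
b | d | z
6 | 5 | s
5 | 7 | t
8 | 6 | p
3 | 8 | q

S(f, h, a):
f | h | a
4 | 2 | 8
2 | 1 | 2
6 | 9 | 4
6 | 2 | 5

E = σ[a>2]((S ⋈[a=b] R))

σ filters on a, owned by the left side.
E' = (σ[a>2](S) ⋈[a=b] R)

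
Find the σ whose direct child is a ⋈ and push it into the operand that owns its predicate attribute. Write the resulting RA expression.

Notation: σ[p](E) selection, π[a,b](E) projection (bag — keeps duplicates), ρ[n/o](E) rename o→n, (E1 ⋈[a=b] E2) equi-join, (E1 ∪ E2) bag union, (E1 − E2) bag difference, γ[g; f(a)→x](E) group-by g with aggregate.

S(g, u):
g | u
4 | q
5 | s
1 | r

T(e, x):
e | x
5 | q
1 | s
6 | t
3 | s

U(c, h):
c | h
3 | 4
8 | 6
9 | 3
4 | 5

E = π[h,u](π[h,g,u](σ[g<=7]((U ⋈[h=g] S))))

σ filters on g, owned by the right side.
E' = π[h,u](π[h,g,u]((U ⋈[h=g] σ[g<=7](S))))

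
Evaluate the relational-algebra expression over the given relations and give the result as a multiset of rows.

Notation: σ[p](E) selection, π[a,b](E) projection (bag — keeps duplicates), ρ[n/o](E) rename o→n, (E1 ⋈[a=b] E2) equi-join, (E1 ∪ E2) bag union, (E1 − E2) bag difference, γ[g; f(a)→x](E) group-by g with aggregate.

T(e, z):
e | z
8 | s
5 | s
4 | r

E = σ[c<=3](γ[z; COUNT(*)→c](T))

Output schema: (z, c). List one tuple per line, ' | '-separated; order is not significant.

Subexpression sizes:
  T → 3
  γ[z; COUNT(*)→c](T) → 2
  σ[c<=3](γ[z; COUNT(*)→c](T)) → 2

== RESULT ==
z | c
r | 1
s | 2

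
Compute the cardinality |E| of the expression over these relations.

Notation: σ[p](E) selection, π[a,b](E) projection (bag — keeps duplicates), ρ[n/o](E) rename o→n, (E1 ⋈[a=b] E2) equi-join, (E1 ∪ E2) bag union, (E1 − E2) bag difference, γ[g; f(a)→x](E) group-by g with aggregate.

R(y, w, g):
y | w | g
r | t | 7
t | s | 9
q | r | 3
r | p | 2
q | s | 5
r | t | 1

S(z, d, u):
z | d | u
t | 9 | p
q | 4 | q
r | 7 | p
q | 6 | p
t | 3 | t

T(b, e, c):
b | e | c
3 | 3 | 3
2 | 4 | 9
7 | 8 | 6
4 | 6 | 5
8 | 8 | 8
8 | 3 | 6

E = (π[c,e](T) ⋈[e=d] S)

Row counts bottom-up:
  T → 6
  π[c,e](T) → 6
  S → 5
  (π[c,e](T) ⋈[e=d] S) → 4

|E| = 4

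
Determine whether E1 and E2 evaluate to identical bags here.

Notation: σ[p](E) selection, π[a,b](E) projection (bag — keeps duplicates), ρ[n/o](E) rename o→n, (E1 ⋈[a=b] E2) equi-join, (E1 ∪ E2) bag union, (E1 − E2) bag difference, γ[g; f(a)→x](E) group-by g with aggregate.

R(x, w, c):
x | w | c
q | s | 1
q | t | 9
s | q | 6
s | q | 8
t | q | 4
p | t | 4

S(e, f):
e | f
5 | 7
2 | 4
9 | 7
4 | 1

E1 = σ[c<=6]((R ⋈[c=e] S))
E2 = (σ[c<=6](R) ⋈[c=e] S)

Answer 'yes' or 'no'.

E1 per-node cardinality:
  R → 6
  S → 4
  (R ⋈[c=e] S) → 3
  σ[c<=6]((R ⋈[c=e] S)) → 2
E2 per-node cardinality:
  R → 6
  σ[c<=6](R) → 4
  S → 4
  (σ[c<=6](R) ⋈[c=e] S) → 2

E1 and E2 produce the same multiset:
x | w | c | e | f
p | t | 4 | 4 | 1
t | q | 4 | 4 | 1

yes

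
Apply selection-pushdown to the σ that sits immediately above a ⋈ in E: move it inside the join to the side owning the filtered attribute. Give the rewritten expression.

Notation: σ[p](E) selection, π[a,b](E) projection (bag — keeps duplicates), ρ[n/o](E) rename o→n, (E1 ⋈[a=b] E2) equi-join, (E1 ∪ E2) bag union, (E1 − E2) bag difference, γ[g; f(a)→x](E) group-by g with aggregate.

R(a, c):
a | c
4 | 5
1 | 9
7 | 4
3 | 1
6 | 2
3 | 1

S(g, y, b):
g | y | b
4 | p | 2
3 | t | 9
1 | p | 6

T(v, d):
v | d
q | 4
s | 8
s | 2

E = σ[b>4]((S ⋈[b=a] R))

σ filters on b, owned by the left side.
E' = (σ[b>4](S) ⋈[b=a] R)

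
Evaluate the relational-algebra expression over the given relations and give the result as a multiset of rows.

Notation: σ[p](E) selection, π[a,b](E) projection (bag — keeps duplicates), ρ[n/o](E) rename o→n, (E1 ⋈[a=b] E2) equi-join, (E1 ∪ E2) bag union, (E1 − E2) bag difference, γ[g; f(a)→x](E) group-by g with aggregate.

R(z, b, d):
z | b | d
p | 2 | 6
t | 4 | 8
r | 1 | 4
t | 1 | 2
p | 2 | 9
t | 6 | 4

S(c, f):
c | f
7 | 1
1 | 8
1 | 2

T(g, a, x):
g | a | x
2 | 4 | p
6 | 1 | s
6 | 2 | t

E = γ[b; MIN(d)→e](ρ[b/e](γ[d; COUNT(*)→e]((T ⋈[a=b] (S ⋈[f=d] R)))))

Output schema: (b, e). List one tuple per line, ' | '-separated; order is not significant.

Row counts bottom-up:
  T → 3
  S → 3
  R → 6
  (S ⋈[f=d] R) → 2
  (T ⋈[a=b] (S ⋈[f=d] R)) → 2
  γ[d; COUNT(*)→e]((T ⋈[a=b] (S ⋈[f=d] R))) → 2
  ρ[b/e](γ[d; COUNT(*)→e]((T ⋈[a=b] (S ⋈[f=d] R)))) → 2
  γ[b; MIN(d)→e](ρ[b/e](γ[d; COUNT(*)→e]((T ⋈[a=b] (S ⋈[f=d] R))))) → 1

== RESULT ==
b | e
1 | 2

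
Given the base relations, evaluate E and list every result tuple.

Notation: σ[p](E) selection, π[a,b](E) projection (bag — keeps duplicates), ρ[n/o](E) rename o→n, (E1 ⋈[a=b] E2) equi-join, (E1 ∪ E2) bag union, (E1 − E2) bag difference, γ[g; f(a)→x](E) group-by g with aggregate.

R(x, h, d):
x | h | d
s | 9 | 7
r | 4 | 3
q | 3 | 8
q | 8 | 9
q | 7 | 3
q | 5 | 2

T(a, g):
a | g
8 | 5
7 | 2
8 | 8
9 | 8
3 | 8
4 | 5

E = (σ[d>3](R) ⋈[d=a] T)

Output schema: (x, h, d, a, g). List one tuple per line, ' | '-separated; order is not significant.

Subexpression sizes:
  R → 6
  σ[d>3](R) → 3
  T → 6
  (σ[d>3](R) ⋈[d=a] T) → 4

== RESULT ==
x | h | d | a | g
q | 3 | 8 | 8 | 5
q | 3 | 8 | 8 | 8
q | 8 | 9 | 9 | 8
s | 9 | 7 | 7 | 2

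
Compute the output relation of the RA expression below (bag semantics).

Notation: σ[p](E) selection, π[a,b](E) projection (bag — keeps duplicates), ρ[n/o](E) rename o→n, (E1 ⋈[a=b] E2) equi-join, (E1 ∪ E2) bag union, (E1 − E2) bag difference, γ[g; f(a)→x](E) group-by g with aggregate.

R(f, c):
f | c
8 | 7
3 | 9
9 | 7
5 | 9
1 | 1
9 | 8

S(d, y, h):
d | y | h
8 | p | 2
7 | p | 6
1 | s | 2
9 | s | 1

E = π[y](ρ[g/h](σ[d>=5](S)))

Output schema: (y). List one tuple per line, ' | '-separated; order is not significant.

Subexpression sizes:
  S → 4
  σ[d>=5](S) → 3
  ρ[g/h](σ[d>=5](S)) → 3
  π[y](ρ[g/h](σ[d>=5](S))) → 3

== RESULT ==
y
p
p
s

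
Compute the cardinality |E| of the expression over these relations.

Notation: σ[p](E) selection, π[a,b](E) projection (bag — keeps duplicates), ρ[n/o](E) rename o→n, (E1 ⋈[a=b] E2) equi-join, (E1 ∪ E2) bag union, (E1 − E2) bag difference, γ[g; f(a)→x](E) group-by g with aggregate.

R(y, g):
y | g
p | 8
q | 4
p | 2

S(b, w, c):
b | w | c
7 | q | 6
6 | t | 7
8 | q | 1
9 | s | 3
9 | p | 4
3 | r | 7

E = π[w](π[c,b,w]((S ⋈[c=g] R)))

Stepwise |·|:
  S → 6
  R → 3
  (S ⋈[c=g] R) → 1
  π[c,b,w]((S ⋈[c=g] R)) → 1
  π[w](π[c,b,w]((S ⋈[c=g] R))) → 1

|E| = 1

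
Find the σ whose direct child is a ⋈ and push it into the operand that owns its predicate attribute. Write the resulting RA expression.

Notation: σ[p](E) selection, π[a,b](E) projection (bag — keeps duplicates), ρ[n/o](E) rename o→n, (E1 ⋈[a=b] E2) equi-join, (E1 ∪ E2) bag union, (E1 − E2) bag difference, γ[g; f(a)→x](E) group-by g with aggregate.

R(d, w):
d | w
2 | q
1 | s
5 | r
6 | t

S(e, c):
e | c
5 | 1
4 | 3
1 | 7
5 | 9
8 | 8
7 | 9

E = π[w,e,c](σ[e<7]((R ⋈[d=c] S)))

σ filters on e, owned by the right side.
E' = π[w,e,c]((R ⋈[d=c] σ[e<7](S)))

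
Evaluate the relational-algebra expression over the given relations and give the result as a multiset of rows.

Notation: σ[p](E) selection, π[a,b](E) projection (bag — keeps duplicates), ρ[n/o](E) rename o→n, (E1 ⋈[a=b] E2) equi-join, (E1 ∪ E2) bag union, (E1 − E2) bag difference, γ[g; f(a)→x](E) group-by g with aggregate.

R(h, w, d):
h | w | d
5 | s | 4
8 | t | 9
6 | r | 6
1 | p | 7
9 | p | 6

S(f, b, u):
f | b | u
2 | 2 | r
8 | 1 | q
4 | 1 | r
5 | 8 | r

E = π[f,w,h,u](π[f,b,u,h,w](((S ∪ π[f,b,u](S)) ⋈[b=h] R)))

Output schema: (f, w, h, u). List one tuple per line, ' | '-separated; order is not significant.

Stepwise |·|:
  S → 4
  S → 4
  π[f,b,u](S) → 4
  (S ∪ π[f,b,u](S)) → 8
  R → 5
  ((S ∪ π[f,b,u](S)) ⋈[b=h] R) → 6
  π[f,b,u,h,w](((S ∪ π[f,b,u](S)) ⋈[b=h] R)) → 6
  π[f,w,h,u](π[f,b,u,h,w](((S ∪ π[f,b,u](S)) ⋈[b=h] R))) → 6

== RESULT ==
f | w | h | u
4 | p | 1 | r
4 | p | 1 | r
5 | t | 8 | r
5 | t | 8 | r
8 | p | 1 | q
8 | p | 1 | q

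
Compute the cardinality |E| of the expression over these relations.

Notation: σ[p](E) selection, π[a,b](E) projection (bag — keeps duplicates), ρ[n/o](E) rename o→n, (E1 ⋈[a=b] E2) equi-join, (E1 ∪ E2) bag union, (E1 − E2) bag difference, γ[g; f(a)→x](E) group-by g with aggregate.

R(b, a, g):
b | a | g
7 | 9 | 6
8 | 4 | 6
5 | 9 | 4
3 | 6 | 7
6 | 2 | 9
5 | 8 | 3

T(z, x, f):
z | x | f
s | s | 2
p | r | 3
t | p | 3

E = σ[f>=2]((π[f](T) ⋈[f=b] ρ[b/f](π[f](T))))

Per-node cardinality:
  T → 3
  π[f](T) → 3
  T → 3
  π[f](T) → 3
  ρ[b/f](π[f](T)) → 3
  (π[f](T) ⋈[f=b] ρ[b/f](π[f](T))) → 5
  σ[f>=2]((π[f](T) ⋈[f=b] ρ[b/f](π[f](T)))) → 5

|E| = 5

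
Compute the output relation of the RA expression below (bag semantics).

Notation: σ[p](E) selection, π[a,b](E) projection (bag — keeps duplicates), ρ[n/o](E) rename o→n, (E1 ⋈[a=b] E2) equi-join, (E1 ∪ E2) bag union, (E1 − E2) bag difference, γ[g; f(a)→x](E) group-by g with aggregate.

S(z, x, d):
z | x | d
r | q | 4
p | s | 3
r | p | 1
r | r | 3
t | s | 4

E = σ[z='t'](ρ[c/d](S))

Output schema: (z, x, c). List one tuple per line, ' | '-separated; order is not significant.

Per-node cardinality:
  S → 5
  ρ[c/d](S) → 5
  σ[z='t'](ρ[c/d](S)) → 1

== RESULT ==
z | x | c
t | s | 4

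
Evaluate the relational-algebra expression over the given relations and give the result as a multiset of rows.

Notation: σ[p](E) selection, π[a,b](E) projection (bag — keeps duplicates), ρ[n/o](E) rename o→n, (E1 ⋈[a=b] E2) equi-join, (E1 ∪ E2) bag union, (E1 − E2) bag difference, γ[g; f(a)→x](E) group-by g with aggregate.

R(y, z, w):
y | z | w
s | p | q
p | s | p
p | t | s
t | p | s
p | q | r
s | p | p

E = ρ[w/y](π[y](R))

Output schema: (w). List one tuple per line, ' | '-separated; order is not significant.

Per-node cardinality:
  R → 6
  π[y](R) → 6
  ρ[w/y](π[y](R)) → 6

== RESULT ==
w
p
p
p
s
s
t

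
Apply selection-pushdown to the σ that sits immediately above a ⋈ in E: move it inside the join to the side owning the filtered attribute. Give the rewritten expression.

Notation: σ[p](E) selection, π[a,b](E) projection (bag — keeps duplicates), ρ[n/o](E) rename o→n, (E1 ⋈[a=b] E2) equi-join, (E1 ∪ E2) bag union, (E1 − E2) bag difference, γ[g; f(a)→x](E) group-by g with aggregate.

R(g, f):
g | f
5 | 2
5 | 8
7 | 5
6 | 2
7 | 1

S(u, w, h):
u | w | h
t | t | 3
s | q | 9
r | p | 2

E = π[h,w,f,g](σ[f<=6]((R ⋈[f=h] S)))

σ filters on f, owned by the left side.
E' = π[h,w,f,g]((σ[f<=6](R) ⋈[f=h] S))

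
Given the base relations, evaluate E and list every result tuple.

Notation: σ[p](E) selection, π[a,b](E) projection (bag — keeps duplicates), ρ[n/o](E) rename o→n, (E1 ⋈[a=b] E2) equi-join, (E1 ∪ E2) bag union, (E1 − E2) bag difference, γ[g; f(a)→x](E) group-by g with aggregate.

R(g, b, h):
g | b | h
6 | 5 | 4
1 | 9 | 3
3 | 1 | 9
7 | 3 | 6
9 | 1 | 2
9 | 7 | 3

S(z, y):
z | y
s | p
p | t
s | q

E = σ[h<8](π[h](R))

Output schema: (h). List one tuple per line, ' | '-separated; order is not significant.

Row counts bottom-up:
  R → 6
  π[h](R) → 6
  σ[h<8](π[h](R)) → 5

== RESULT ==
h
2
3
3
4
6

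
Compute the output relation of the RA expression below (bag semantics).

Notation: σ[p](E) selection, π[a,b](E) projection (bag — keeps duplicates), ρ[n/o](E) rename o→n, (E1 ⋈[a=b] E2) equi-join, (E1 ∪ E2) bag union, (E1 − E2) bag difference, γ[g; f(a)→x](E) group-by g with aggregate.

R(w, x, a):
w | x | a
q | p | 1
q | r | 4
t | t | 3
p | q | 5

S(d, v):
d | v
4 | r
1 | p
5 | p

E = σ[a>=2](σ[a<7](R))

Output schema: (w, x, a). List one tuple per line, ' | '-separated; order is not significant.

Subexpression sizes:
  R → 4
  σ[a<7](R) → 4
  σ[a>=2](σ[a<7](R)) → 3

== RESULT ==
w | x | a
p | q | 5
q | r | 4
t | t | 3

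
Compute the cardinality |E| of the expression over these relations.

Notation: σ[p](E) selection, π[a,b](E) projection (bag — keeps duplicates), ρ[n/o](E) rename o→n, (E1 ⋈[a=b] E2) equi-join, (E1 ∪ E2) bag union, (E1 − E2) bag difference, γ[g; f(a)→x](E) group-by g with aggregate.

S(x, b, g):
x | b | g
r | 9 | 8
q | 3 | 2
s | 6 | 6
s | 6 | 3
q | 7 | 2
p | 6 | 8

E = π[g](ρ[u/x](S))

Subexpression sizes:
  S → 6
  ρ[u/x](S) → 6
  π[g](ρ[u/x](S)) → 6

|E| = 6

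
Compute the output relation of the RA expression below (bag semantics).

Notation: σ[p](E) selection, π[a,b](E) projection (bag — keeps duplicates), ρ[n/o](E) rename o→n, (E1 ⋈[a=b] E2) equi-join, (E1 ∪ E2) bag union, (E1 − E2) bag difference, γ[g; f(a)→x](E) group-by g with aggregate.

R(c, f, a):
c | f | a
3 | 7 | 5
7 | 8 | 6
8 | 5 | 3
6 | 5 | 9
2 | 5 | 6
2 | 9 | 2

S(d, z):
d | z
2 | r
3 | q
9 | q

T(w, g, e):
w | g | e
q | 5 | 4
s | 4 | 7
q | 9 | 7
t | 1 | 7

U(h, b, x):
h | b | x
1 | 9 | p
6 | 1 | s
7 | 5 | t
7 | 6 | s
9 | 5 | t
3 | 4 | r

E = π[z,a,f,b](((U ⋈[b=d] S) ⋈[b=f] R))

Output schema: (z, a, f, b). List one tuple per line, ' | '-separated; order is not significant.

Row counts bottom-up:
  U → 6
  S → 3
  (U ⋈[b=d] S) → 1
  R → 6
  ((U ⋈[b=d] S) ⋈[b=f] R) → 1
  π[z,a,f,b](((U ⋈[b=d] S) ⋈[b=f] R)) → 1

== RESULT ==
z | a | f | b
q | 2 | 9 | 9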